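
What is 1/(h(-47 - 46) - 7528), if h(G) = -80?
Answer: -1/7608 ≈ -0.00013144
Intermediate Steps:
1/(h(-47 - 46) - 7528) = 1/(-80 - 7528) = 1/(-7608) = -1/7608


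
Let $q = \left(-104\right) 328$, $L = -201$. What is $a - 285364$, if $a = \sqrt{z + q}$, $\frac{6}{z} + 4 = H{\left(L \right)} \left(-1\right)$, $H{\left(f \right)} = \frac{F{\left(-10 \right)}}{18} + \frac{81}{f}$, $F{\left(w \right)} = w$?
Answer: $-285364 + \frac{i \sqrt{28686064421}}{917} \approx -2.8536 \cdot 10^{5} + 184.7 i$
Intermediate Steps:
$H{\left(f \right)} = - \frac{5}{9} + \frac{81}{f}$ ($H{\left(f \right)} = - \frac{10}{18} + \frac{81}{f} = \left(-10\right) \frac{1}{18} + \frac{81}{f} = - \frac{5}{9} + \frac{81}{f}$)
$q = -34112$
$z = - \frac{1809}{917}$ ($z = \frac{6}{-4 + \left(- \frac{5}{9} + \frac{81}{-201}\right) \left(-1\right)} = \frac{6}{-4 + \left(- \frac{5}{9} + 81 \left(- \frac{1}{201}\right)\right) \left(-1\right)} = \frac{6}{-4 + \left(- \frac{5}{9} - \frac{27}{67}\right) \left(-1\right)} = \frac{6}{-4 - - \frac{578}{603}} = \frac{6}{-4 + \frac{578}{603}} = \frac{6}{- \frac{1834}{603}} = 6 \left(- \frac{603}{1834}\right) = - \frac{1809}{917} \approx -1.9727$)
$a = \frac{i \sqrt{28686064421}}{917}$ ($a = \sqrt{- \frac{1809}{917} - 34112} = \sqrt{- \frac{31282513}{917}} = \frac{i \sqrt{28686064421}}{917} \approx 184.7 i$)
$a - 285364 = \frac{i \sqrt{28686064421}}{917} - 285364 = -285364 + \frac{i \sqrt{28686064421}}{917}$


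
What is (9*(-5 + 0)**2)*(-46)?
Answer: -10350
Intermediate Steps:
(9*(-5 + 0)**2)*(-46) = (9*(-5)**2)*(-46) = (9*25)*(-46) = 225*(-46) = -10350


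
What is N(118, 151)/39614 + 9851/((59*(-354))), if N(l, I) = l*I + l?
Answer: -7813109/413689002 ≈ -0.018886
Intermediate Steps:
N(l, I) = l + I*l (N(l, I) = I*l + l = l + I*l)
N(118, 151)/39614 + 9851/((59*(-354))) = (118*(1 + 151))/39614 + 9851/((59*(-354))) = (118*152)*(1/39614) + 9851/(-20886) = 17936*(1/39614) + 9851*(-1/20886) = 8968/19807 - 9851/20886 = -7813109/413689002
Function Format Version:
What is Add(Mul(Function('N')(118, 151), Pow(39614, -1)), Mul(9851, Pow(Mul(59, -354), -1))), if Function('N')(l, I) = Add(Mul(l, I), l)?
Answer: Rational(-7813109, 413689002) ≈ -0.018886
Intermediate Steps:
Function('N')(l, I) = Add(l, Mul(I, l)) (Function('N')(l, I) = Add(Mul(I, l), l) = Add(l, Mul(I, l)))
Add(Mul(Function('N')(118, 151), Pow(39614, -1)), Mul(9851, Pow(Mul(59, -354), -1))) = Add(Mul(Mul(118, Add(1, 151)), Pow(39614, -1)), Mul(9851, Pow(Mul(59, -354), -1))) = Add(Mul(Mul(118, 152), Rational(1, 39614)), Mul(9851, Pow(-20886, -1))) = Add(Mul(17936, Rational(1, 39614)), Mul(9851, Rational(-1, 20886))) = Add(Rational(8968, 19807), Rational(-9851, 20886)) = Rational(-7813109, 413689002)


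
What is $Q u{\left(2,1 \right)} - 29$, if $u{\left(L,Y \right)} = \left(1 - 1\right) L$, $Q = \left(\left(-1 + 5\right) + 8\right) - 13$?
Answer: $-29$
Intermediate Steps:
$Q = -1$ ($Q = \left(4 + 8\right) - 13 = 12 - 13 = -1$)
$u{\left(L,Y \right)} = 0$ ($u{\left(L,Y \right)} = 0 L = 0$)
$Q u{\left(2,1 \right)} - 29 = \left(-1\right) 0 - 29 = 0 - 29 = -29$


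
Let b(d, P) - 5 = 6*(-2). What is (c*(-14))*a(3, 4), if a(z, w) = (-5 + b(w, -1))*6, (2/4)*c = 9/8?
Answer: 2268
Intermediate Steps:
c = 9/4 (c = 2*(9/8) = 9/4 ≈ 2.2500)
b(d, P) = -7 (b(d, P) = 5 + 6*(-2) = 5 - 12 = -7)
a(z, w) = -72 (a(z, w) = (-5 - 7)*6 = -12*6 = -72)
(c*(-14))*a(3, 4) = ((9/4)*(-14))*(-72) = -63/2*(-72) = 2268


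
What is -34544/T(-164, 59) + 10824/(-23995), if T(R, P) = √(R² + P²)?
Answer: -10824/23995 - 34544*√30377/30377 ≈ -198.65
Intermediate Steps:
T(R, P) = √(P² + R²)
-34544/T(-164, 59) + 10824/(-23995) = -34544/√(59² + (-164)²) + 10824/(-23995) = -34544/√(3481 + 26896) + 10824*(-1/23995) = -34544*√30377/30377 - 10824/23995 = -10824/23995 - 34544*√30377/30377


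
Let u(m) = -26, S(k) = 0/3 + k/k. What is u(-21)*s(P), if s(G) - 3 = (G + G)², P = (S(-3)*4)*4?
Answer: -26702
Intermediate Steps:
S(k) = 1 (S(k) = 0*(⅓) + 1 = 0 + 1 = 1)
P = 16 (P = (1*4)*4 = 4*4 = 16)
s(G) = 3 + 4*G² (s(G) = 3 + (G + G)² = 3 + (2*G)² = 3 + 4*G²)
u(-21)*s(P) = -26*(3 + 4*16²) = -26*(3 + 4*256) = -26*(3 + 1024) = -26*1027 = -26702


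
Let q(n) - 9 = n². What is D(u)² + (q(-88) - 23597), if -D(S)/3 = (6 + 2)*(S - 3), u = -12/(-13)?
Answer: -2257732/169 ≈ -13359.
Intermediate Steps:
q(n) = 9 + n²
u = 12/13 (u = -12*(-1/13) = 12/13 ≈ 0.92308)
D(S) = 72 - 24*S (D(S) = -3*(6 + 2)*(S - 3) = -24*(-3 + S) = -3*(-24 + 8*S) = 72 - 24*S)
D(u)² + (q(-88) - 23597) = (72 - 24*12/13)² + ((9 + (-88)²) - 23597) = (72 - 288/13)² + ((9 + 7744) - 23597) = (648/13)² + (7753 - 23597) = 419904/169 - 15844 = -2257732/169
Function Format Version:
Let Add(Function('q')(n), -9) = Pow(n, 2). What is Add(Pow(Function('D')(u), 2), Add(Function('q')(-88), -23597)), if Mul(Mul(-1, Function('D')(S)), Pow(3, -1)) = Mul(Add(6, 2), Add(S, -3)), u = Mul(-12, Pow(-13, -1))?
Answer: Rational(-2257732, 169) ≈ -13359.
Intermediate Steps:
Function('q')(n) = Add(9, Pow(n, 2))
u = Rational(12, 13) (u = Mul(-12, Rational(-1, 13)) = Rational(12, 13) ≈ 0.92308)
Function('D')(S) = Add(72, Mul(-24, S)) (Function('D')(S) = Mul(-3, Mul(Add(6, 2), Add(S, -3))) = Mul(-3, Mul(8, Add(-3, S))) = Mul(-3, Add(-24, Mul(8, S))) = Add(72, Mul(-24, S)))
Add(Pow(Function('D')(u), 2), Add(Function('q')(-88), -23597)) = Add(Pow(Add(72, Mul(-24, Rational(12, 13))), 2), Add(Add(9, Pow(-88, 2)), -23597)) = Add(Pow(Add(72, Rational(-288, 13)), 2), Add(Add(9, 7744), -23597)) = Add(Pow(Rational(648, 13), 2), Add(7753, -23597)) = Add(Rational(419904, 169), -15844) = Rational(-2257732, 169)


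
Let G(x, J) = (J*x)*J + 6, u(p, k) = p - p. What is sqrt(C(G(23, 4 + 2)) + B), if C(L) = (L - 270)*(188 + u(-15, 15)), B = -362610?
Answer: I*sqrt(256578) ≈ 506.54*I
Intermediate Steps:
u(p, k) = 0
G(x, J) = 6 + x*J**2 (G(x, J) = x*J**2 + 6 = 6 + x*J**2)
C(L) = -50760 + 188*L (C(L) = (L - 270)*(188 + 0) = (-270 + L)*188 = -50760 + 188*L)
sqrt(C(G(23, 4 + 2)) + B) = sqrt((-50760 + 188*(6 + 23*(4 + 2)**2)) - 362610) = sqrt((-50760 + 188*(6 + 23*6**2)) - 362610) = sqrt((-50760 + 188*(6 + 23*36)) - 362610) = sqrt((-50760 + 188*(6 + 828)) - 362610) = sqrt((-50760 + 188*834) - 362610) = sqrt((-50760 + 156792) - 362610) = sqrt(106032 - 362610) = sqrt(-256578) = I*sqrt(256578)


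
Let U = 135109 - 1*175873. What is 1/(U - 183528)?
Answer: -1/224292 ≈ -4.4585e-6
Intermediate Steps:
U = -40764 (U = 135109 - 175873 = -40764)
1/(U - 183528) = 1/(-40764 - 183528) = 1/(-224292) = -1/224292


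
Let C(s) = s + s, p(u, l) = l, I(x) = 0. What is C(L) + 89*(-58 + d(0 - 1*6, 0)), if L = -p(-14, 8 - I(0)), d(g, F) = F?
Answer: -5178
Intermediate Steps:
L = -8 (L = -(8 - 1*0) = -(8 + 0) = -1*8 = -8)
C(s) = 2*s
C(L) + 89*(-58 + d(0 - 1*6, 0)) = 2*(-8) + 89*(-58 + 0) = -16 + 89*(-58) = -16 - 5162 = -5178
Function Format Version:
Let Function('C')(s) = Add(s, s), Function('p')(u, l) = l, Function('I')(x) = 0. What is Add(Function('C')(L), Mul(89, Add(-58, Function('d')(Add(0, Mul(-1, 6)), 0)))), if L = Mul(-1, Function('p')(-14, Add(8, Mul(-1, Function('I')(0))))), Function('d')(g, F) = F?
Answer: -5178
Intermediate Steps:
L = -8 (L = Mul(-1, Add(8, Mul(-1, 0))) = Mul(-1, Add(8, 0)) = Mul(-1, 8) = -8)
Function('C')(s) = Mul(2, s)
Add(Function('C')(L), Mul(89, Add(-58, Function('d')(Add(0, Mul(-1, 6)), 0)))) = Add(Mul(2, -8), Mul(89, Add(-58, 0))) = Add(-16, Mul(89, -58)) = Add(-16, -5162) = -5178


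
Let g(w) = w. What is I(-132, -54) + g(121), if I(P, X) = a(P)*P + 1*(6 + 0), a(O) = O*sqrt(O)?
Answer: 127 + 34848*I*sqrt(33) ≈ 127.0 + 2.0019e+5*I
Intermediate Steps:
a(O) = O**(3/2)
I(P, X) = 6 + P**(5/2) (I(P, X) = P**(3/2)*P + 1*(6 + 0) = P**(5/2) + 1*6 = P**(5/2) + 6 = 6 + P**(5/2))
I(-132, -54) + g(121) = (6 + (-132)**(5/2)) + 121 = (6 + 34848*I*sqrt(33)) + 121 = 127 + 34848*I*sqrt(33)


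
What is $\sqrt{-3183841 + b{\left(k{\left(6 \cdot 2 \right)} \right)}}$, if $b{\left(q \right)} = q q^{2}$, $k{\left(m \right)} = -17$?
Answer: $3 i \sqrt{354306} \approx 1785.7 i$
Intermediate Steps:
$b{\left(q \right)} = q^{3}$
$\sqrt{-3183841 + b{\left(k{\left(6 \cdot 2 \right)} \right)}} = \sqrt{-3183841 + \left(-17\right)^{3}} = \sqrt{-3183841 - 4913} = \sqrt{-3188754} = 3 i \sqrt{354306}$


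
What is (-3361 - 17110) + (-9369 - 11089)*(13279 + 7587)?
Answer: -426897099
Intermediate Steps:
(-3361 - 17110) + (-9369 - 11089)*(13279 + 7587) = -20471 - 20458*20866 = -20471 - 426876628 = -426897099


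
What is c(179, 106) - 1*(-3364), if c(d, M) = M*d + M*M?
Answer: 33574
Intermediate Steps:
c(d, M) = M**2 + M*d (c(d, M) = M*d + M**2 = M**2 + M*d)
c(179, 106) - 1*(-3364) = 106*(106 + 179) - 1*(-3364) = 106*285 + 3364 = 30210 + 3364 = 33574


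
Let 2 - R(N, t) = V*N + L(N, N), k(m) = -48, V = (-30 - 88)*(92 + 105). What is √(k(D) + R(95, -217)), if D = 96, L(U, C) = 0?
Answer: 2*√552081 ≈ 1486.0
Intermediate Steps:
V = -23246 (V = -118*197 = -23246)
R(N, t) = 2 + 23246*N (R(N, t) = 2 - (-23246*N + 0) = 2 - (-23246)*N = 2 + 23246*N)
√(k(D) + R(95, -217)) = √(-48 + (2 + 23246*95)) = √(-48 + (2 + 2208370)) = √(-48 + 2208372) = √2208324 = 2*√552081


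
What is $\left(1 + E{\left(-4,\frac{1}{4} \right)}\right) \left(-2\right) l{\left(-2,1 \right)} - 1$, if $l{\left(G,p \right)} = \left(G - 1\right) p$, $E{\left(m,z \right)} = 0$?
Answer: $5$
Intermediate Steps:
$l{\left(G,p \right)} = p \left(-1 + G\right)$ ($l{\left(G,p \right)} = \left(-1 + G\right) p = p \left(-1 + G\right)$)
$\left(1 + E{\left(-4,\frac{1}{4} \right)}\right) \left(-2\right) l{\left(-2,1 \right)} - 1 = \left(1 + 0\right) \left(-2\right) 1 \left(-1 - 2\right) - 1 = 1 \left(-2\right) 1 \left(-3\right) - 1 = \left(-2\right) \left(-3\right) - 1 = 6 - 1 = 5$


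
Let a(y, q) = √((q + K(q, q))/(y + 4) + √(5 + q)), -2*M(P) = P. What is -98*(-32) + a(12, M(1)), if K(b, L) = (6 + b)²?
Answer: 3136 + √(119 + 96*√2)/8 ≈ 3138.0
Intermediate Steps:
M(P) = -P/2
a(y, q) = √(√(5 + q) + (q + (6 + q)²)/(4 + y)) (a(y, q) = √((q + (6 + q)²)/(y + 4) + √(5 + q)) = √((q + (6 + q)²)/(4 + y) + √(5 + q)) = √(√(5 + q) + (q + (6 + q)²)/(4 + y)))
-98*(-32) + a(12, M(1)) = -98*(-32) + √((-½*1 + (6 - ½*1)² + √(5 - ½*1)*(4 + 12))/(4 + 12)) = 3136 + √((-½ + (6 - ½)² + √(5 - ½)*16)/16) = 3136 + √((-½ + (11/2)² + √(9/2)*16)/16) = 3136 + √((-½ + 121/4 + (3*√2/2)*16)/16) = 3136 + √((-½ + 121/4 + 24*√2)/16) = 3136 + √((119/4 + 24*√2)/16) = 3136 + √(119/64 + 3*√2/2)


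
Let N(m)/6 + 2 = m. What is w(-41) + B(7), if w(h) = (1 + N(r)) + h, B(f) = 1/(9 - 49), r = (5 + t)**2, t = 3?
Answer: 13279/40 ≈ 331.98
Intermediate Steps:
r = 64 (r = (5 + 3)**2 = 8**2 = 64)
N(m) = -12 + 6*m
B(f) = -1/40 (B(f) = 1/(-40) = -1/40)
w(h) = 373 + h (w(h) = (1 + (-12 + 6*64)) + h = (1 + (-12 + 384)) + h = (1 + 372) + h = 373 + h)
w(-41) + B(7) = (373 - 41) - 1/40 = 332 - 1/40 = 13279/40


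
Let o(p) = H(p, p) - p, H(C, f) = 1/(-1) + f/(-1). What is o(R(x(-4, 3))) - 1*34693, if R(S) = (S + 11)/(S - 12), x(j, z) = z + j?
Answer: -451002/13 ≈ -34692.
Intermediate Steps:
H(C, f) = -1 - f (H(C, f) = 1*(-1) + f*(-1) = -1 - f)
x(j, z) = j + z
R(S) = (11 + S)/(-12 + S)
o(p) = -1 - 2*p (o(p) = (-1 - p) - p = -1 - 2*p)
o(R(x(-4, 3))) - 1*34693 = (-1 - 2*(11 + (-4 + 3))/(-12 + (-4 + 3))) - 1*34693 = (-1 - 2*(11 - 1)/(-12 - 1)) - 34693 = (-1 - 2*10/(-13)) - 34693 = (-1 - (-2)*10/13) - 34693 = (-1 - 2*(-10/13)) - 34693 = (-1 + 20/13) - 34693 = 7/13 - 34693 = -451002/13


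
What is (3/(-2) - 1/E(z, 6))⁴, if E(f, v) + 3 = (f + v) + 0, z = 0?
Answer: 14641/1296 ≈ 11.297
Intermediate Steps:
E(f, v) = -3 + f + v (E(f, v) = -3 + ((f + v) + 0) = -3 + (f + v) = -3 + f + v)
(3/(-2) - 1/E(z, 6))⁴ = (3/(-2) - 1/(-3 + 0 + 6))⁴ = (3*(-½) - 1/3)⁴ = (-3/2 - 1*⅓)⁴ = (-3/2 - ⅓)⁴ = (-11/6)⁴ = 14641/1296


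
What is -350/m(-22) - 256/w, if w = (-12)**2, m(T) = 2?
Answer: -1591/9 ≈ -176.78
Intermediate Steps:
w = 144
-350/m(-22) - 256/w = -350/2 - 256/144 = -350*1/2 - 256*1/144 = -175 - 16/9 = -1591/9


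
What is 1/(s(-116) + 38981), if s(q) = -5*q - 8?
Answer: 1/39553 ≈ 2.5283e-5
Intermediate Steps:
s(q) = -8 - 5*q
1/(s(-116) + 38981) = 1/((-8 - 5*(-116)) + 38981) = 1/((-8 + 580) + 38981) = 1/(572 + 38981) = 1/39553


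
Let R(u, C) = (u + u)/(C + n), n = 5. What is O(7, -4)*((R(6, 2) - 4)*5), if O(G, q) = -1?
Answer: 80/7 ≈ 11.429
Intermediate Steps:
R(u, C) = 2*u/(5 + C) (R(u, C) = (u + u)/(C + 5) = (2*u)/(5 + C) = 2*u/(5 + C))
O(7, -4)*((R(6, 2) - 4)*5) = -(2*6/(5 + 2) - 4)*5 = -(2*6/7 - 4)*5 = -(2*6*(⅐) - 4)*5 = -(12/7 - 4)*5 = -(-16)*5/7 = -1*(-80/7) = 80/7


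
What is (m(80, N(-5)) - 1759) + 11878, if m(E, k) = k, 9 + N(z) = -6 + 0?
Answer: 10104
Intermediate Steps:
N(z) = -15 (N(z) = -9 + (-6 + 0) = -9 - 6 = -15)
(m(80, N(-5)) - 1759) + 11878 = (-15 - 1759) + 11878 = -1774 + 11878 = 10104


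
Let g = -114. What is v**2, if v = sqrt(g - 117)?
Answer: -231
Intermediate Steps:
v = I*sqrt(231) (v = sqrt(-114 - 117) = sqrt(-231) = I*sqrt(231) ≈ 15.199*I)
v**2 = (I*sqrt(231))**2 = -231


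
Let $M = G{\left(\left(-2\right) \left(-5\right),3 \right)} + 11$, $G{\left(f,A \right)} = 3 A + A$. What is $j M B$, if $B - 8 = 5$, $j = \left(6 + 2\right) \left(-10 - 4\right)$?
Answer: $-33488$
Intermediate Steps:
$G{\left(f,A \right)} = 4 A$
$M = 23$ ($M = 4 \cdot 3 + 11 = 12 + 11 = 23$)
$j = -112$ ($j = 8 \left(-14\right) = -112$)
$B = 13$ ($B = 8 + 5 = 13$)
$j M B = \left(-112\right) 23 \cdot 13 = \left(-2576\right) 13 = -33488$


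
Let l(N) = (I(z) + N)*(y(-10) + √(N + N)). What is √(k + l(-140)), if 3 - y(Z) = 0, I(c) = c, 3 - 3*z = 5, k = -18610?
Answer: 2*√(-42822 - 633*I*√70)/3 ≈ 8.5148 - 138.22*I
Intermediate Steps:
z = -⅔ (z = 1 - ⅓*5 = 1 - 5/3 = -⅔ ≈ -0.66667)
y(Z) = 3 (y(Z) = 3 - 1*0 = 3 + 0 = 3)
l(N) = (3 + √2*√N)*(-⅔ + N) (l(N) = (-⅔ + N)*(3 + √(N + N)) = (-⅔ + N)*(3 + √(2*N)) = (-⅔ + N)*(3 + √2*√N) = (3 + √2*√N)*(-⅔ + N))
√(k + l(-140)) = √(-18610 + (-2 + 3*(-140) + √2*(-140)^(3/2) - 2*√2*√(-140)/3)) = √(-18610 + (-2 - 420 + √2*(-280*I*√35) - 2*√2*2*I*√35/3)) = √(-18610 + (-2 - 420 - 280*I*√70 - 4*I*√70/3)) = √(-18610 + (-422 - 844*I*√70/3)) = √(-19032 - 844*I*√70/3)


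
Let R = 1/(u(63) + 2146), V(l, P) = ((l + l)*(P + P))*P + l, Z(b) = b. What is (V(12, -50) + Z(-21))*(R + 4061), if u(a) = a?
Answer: 22902324750/47 ≈ 4.8728e+8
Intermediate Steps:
V(l, P) = l + 4*l*P² (V(l, P) = ((2*l)*(2*P))*P + l = (4*P*l)*P + l = 4*l*P² + l = l + 4*l*P²)
R = 1/2209 (R = 1/(63 + 2146) = 1/2209 ≈ 0.00045269)
(V(12, -50) + Z(-21))*(R + 4061) = (12*(1 + 4*(-50)²) - 21)*(1/2209 + 4061) = (12*(1 + 4*2500) - 21)*(8970750/2209) = (12*(1 + 10000) - 21)*(8970750/2209) = (12*10001 - 21)*(8970750/2209) = (120012 - 21)*(8970750/2209) = 119991*(8970750/2209) = 22902324750/47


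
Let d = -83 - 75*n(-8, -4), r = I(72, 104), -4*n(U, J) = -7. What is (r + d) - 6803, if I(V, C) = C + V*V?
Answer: -6917/4 ≈ -1729.3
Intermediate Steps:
n(U, J) = 7/4 (n(U, J) = -1/4*(-7) = 7/4)
I(V, C) = C + V**2
r = 5288 (r = 104 + 72**2 = 104 + 5184 = 5288)
d = -857/4 (d = -83 - 75*7/4 = -83 - 525/4 = -857/4 ≈ -214.25)
(r + d) - 6803 = (5288 - 857/4) - 6803 = 20295/4 - 6803 = -6917/4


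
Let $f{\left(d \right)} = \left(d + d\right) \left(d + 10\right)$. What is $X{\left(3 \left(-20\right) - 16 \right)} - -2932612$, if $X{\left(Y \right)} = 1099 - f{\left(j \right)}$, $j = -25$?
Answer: $2932961$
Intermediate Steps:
$f{\left(d \right)} = 2 d \left(10 + d\right)$
$X{\left(Y \right)} = 349$ ($X{\left(Y \right)} = 1099 - 2 \left(-25\right) \left(10 - 25\right) = 1099 - 2 \left(-25\right) \left(-15\right) = 1099 - 750 = 349$)
$X{\left(3 \left(-20\right) - 16 \right)} - -2932612 = 349 - -2932612 = 349 + 2932612 = 2932961$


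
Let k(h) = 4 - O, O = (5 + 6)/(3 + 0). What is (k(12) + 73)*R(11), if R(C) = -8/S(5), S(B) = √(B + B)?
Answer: -176*√10/3 ≈ -185.52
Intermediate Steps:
S(B) = √2*√B (S(B) = √(2*B) = √2*√B)
O = 11/3 ≈ 3.6667
R(C) = -4*√10/5 (R(C) = -8*√10/10 = -4*√10/5)
k(h) = ⅓ (k(h) = 4 - 1*11/3 = 4 - 11/3 = ⅓)
(k(12) + 73)*R(11) = (⅓ + 73)*(-4*√10/5) = 220*(-4*√10/5)/3 = -176*√10/3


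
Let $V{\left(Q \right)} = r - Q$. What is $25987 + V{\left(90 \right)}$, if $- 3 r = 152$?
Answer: $\frac{77539}{3} \approx 25846.0$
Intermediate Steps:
$r = - \frac{152}{3}$ ($r = \left(- \frac{1}{3}\right) 152 = - \frac{152}{3} \approx -50.667$)
$V{\left(Q \right)} = - \frac{152}{3} - Q$
$25987 + V{\left(90 \right)} = 25987 - \frac{422}{3} = \frac{77539}{3}$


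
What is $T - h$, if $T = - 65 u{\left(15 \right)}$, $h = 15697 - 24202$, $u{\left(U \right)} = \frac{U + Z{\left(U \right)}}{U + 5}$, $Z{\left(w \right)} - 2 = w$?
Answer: $8401$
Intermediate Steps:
$Z{\left(w \right)} = 2 + w$
$u{\left(U \right)} = \frac{2 + 2 U}{5 + U}$ ($u{\left(U \right)} = \frac{U + \left(2 + U\right)}{U + 5} = \frac{2 + 2 U}{5 + U}$)
$h = -8505$ ($h = 15697 - 24202 = -8505$)
$T = -104$ ($T = - 65 \frac{2 \left(1 + 15\right)}{5 + 15} = - 65 \cdot 2 \cdot \frac{1}{20} \cdot 16 = \left(-65\right) \frac{8}{5} = -104$)
$T - h = -104 - -8505 = -104 + 8505 = 8401$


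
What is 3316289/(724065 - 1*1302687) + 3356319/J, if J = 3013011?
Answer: -894441691529/193710494538 ≈ -4.6174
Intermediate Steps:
3316289/(724065 - 1*1302687) + 3356319/J = 3316289/(724065 - 1*1302687) + 3356319/3013011 = 3316289/(724065 - 1302687) + 3356319*(1/3013011) = 3316289/(-578622) + 1118773/1004337 = 3316289*(-1/578622) + 1118773/1004337 = -3316289/578622 + 1118773/1004337 = -894441691529/193710494538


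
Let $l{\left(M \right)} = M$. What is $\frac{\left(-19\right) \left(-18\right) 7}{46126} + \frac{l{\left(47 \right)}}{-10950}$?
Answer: $\frac{12023189}{252539850} \approx 0.047609$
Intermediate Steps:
$\frac{\left(-19\right) \left(-18\right) 7}{46126} + \frac{l{\left(47 \right)}}{-10950} = \frac{\left(-19\right) \left(-18\right) 7}{46126} + \frac{47}{-10950} = 342 \cdot 7 \cdot \frac{1}{46126} + 47 \left(- \frac{1}{10950}\right) = 2394 \cdot \frac{1}{46126} - \frac{47}{10950} = \frac{1197}{23063} - \frac{47}{10950} = \frac{12023189}{252539850}$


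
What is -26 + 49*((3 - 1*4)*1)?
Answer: -75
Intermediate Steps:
-26 + 49*((3 - 1*4)*1) = -26 + 49*((3 - 4)*1) = -26 + 49*(-1*1) = -26 + 49*(-1) = -26 - 49 = -75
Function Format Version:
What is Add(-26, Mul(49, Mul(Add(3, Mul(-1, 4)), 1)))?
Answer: -75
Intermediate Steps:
Add(-26, Mul(49, Mul(Add(3, Mul(-1, 4)), 1))) = Add(-26, Mul(49, Mul(Add(3, -4), 1))) = Add(-26, Mul(49, Mul(-1, 1))) = Add(-26, Mul(49, -1)) = Add(-26, -49) = -75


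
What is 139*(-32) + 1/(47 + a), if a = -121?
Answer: -329153/74 ≈ -4448.0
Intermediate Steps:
139*(-32) + 1/(47 + a) = 139*(-32) + 1/(47 - 121) = -4448 + 1/(-74) = -4448 - 1/74 = -329153/74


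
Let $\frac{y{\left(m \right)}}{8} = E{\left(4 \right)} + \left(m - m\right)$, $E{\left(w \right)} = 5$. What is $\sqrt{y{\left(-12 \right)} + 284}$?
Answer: $18$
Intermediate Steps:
$y{\left(m \right)} = 40$ ($y{\left(m \right)} = 8 \left(5 + \left(m - m\right)\right) = 8 \left(5 + 0\right) = 8 \cdot 5 = 40$)
$\sqrt{y{\left(-12 \right)} + 284} = \sqrt{40 + 284} = \sqrt{324} = 18$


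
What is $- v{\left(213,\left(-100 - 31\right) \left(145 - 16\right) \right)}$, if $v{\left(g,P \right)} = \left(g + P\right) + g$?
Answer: $16473$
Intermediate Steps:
$v{\left(g,P \right)} = P + 2 g$ ($v{\left(g,P \right)} = \left(P + g\right) + g = P + 2 g$)
$- v{\left(213,\left(-100 - 31\right) \left(145 - 16\right) \right)} = - (\left(-100 - 31\right) \left(145 - 16\right) + 2 \cdot 213) = - (\left(-100 - 31\right) 129 + 426) = - (\left(-131\right) 129 + 426) = - (-16899 + 426) = \left(-1\right) \left(-16473\right) = 16473$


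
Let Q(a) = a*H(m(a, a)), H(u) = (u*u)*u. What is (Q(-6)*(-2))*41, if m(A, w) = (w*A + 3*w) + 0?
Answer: 2869344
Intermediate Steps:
m(A, w) = 3*w + A*w (m(A, w) = (A*w + 3*w) + 0 = (3*w + A*w) + 0 = 3*w + A*w)
H(u) = u**3 (H(u) = u**2*u = u**3)
Q(a) = a**4*(3 + a)**3 (Q(a) = a*(a*(3 + a))**3 = a*(a**3*(3 + a)**3) = a**4*(3 + a)**3)
(Q(-6)*(-2))*41 = (((-6)**4*(3 - 6)**3)*(-2))*41 = ((1296*(-3)**3)*(-2))*41 = ((1296*(-27))*(-2))*41 = -34992*(-2)*41 = 69984*41 = 2869344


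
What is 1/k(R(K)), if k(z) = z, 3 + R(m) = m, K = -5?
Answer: -⅛ ≈ -0.12500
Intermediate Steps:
R(m) = -3 + m
1/k(R(K)) = 1/(-3 - 5) = 1/(-8) = -⅛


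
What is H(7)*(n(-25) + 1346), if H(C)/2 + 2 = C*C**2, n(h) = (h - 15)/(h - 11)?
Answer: 8268568/9 ≈ 9.1873e+5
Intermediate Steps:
n(h) = (-15 + h)/(-11 + h)
H(C) = -4 + 2*C**3 (H(C) = -4 + 2*(C*C**2) = -4 + 2*C**3)
H(7)*(n(-25) + 1346) = (-4 + 2*7**3)*((-15 - 25)/(-11 - 25) + 1346) = (-4 + 2*343)*(-40/(-36) + 1346) = (-4 + 686)*(-1/36*(-40) + 1346) = 682*(10/9 + 1346) = 682*(12124/9) = 8268568/9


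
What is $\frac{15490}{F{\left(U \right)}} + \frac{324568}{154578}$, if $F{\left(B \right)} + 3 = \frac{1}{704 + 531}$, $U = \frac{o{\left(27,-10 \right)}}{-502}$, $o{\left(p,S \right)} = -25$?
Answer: $- \frac{738974531707}{143139228} \approx -5162.6$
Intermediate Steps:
$U = \frac{25}{502}$ ($U = - \frac{25}{-502} = \left(-25\right) \left(- \frac{1}{502}\right) = \frac{25}{502} \approx 0.049801$)
$F{\left(B \right)} = - \frac{3704}{1235}$ ($F{\left(B \right)} = -3 + \frac{1}{704 + 531} = -3 + \frac{1}{1235} = - \frac{3704}{1235}$)
$\frac{15490}{F{\left(U \right)}} + \frac{324568}{154578} = \frac{15490}{- \frac{3704}{1235}} + \frac{324568}{154578} = 15490 \left(- \frac{1235}{3704}\right) + 324568 \cdot \frac{1}{154578} = - \frac{9565075}{1852} + \frac{162284}{77289} = - \frac{738974531707}{143139228}$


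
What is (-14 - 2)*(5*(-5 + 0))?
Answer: 400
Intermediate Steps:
(-14 - 2)*(5*(-5 + 0)) = -80*(-5) = -16*(-25) = 400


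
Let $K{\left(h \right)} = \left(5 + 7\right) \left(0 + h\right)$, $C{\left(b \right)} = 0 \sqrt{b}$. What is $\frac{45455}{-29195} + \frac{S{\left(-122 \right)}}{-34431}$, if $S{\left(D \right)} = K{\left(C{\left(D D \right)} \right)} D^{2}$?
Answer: $- \frac{9091}{5839} \approx -1.5569$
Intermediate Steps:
$C{\left(b \right)} = 0$
$K{\left(h \right)} = 12 h$
$S{\left(D \right)} = 0$ ($S{\left(D \right)} = 12 \cdot 0 D^{2} = 0 D^{2} = 0$)
$\frac{45455}{-29195} + \frac{S{\left(-122 \right)}}{-34431} = \frac{45455}{-29195} + \frac{0}{-34431} = 45455 \left(- \frac{1}{29195}\right) + 0 \left(- \frac{1}{34431}\right) = - \frac{9091}{5839} + 0 = - \frac{9091}{5839}$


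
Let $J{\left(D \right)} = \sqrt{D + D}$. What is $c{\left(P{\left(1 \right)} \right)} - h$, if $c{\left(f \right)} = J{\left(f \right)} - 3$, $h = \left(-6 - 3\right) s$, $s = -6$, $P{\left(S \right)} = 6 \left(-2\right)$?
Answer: $-57 + 2 i \sqrt{6} \approx -57.0 + 4.899 i$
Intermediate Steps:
$J{\left(D \right)} = \sqrt{2} \sqrt{D}$ ($J{\left(D \right)} = \sqrt{2 D} = \sqrt{2} \sqrt{D}$)
$P{\left(S \right)} = -12$
$h = 54$ ($h = \left(-6 - 3\right) \left(-6\right) = \left(-9\right) \left(-6\right) = 54$)
$c{\left(f \right)} = -3 + \sqrt{2} \sqrt{f}$ ($c{\left(f \right)} = \sqrt{2} \sqrt{f} - 3 = -3 + \sqrt{2} \sqrt{f}$)
$c{\left(P{\left(1 \right)} \right)} - h = \left(-3 + \sqrt{2} \sqrt{-12}\right) - 54 = \left(-3 + \sqrt{2} \cdot 2 i \sqrt{3}\right) - 54 = \left(-3 + 2 i \sqrt{6}\right) - 54 = -57 + 2 i \sqrt{6}$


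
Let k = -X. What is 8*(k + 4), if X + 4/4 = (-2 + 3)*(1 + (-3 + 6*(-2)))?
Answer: 152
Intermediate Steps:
X = -15 (X = -1 + (-2 + 3)*(1 + (-3 + 6*(-2))) = -1 + 1*(1 + (-3 - 12)) = -1 + 1*(1 - 15) = -1 + 1*(-14) = -1 - 14 = -15)
k = 15 (k = -1*(-15) = 15)
8*(k + 4) = 8*(15 + 4) = 8*19 = 152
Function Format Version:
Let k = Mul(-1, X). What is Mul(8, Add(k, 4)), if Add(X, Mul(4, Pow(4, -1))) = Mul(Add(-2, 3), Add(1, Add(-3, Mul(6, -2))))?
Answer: 152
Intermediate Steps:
X = -15 (X = Add(-1, Mul(Add(-2, 3), Add(1, Add(-3, Mul(6, -2))))) = Add(-1, Mul(1, Add(1, Add(-3, -12)))) = Add(-1, Mul(1, Add(1, -15))) = Add(-1, Mul(1, -14)) = Add(-1, -14) = -15)
k = 15 (k = Mul(-1, -15) = 15)
Mul(8, Add(k, 4)) = Mul(8, Add(15, 4)) = Mul(8, 19) = 152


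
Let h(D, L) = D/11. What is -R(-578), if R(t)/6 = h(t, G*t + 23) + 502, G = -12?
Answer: -29664/11 ≈ -2696.7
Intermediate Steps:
h(D, L) = D/11 (h(D, L) = D*(1/11) = D/11)
R(t) = 3012 + 6*t/11 (R(t) = 6*(t/11 + 502) = 6*(502 + t/11) = 3012 + 6*t/11)
-R(-578) = -(3012 + (6/11)*(-578)) = -(3012 - 3468/11) = -1*29664/11 = -29664/11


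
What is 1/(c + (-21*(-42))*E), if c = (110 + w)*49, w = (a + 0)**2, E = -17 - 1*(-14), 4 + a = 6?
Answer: 1/2940 ≈ 0.00034014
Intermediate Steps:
a = 2 (a = -4 + 6 = 2)
E = -3 (E = -17 + 14 = -3)
w = 4 (w = (2 + 0)**2 = 2**2 = 4)
c = 5586 (c = (110 + 4)*49 = 114*49 = 5586)
1/(c + (-21*(-42))*E) = 1/(5586 - 21*(-42)*(-3)) = 1/(5586 + 882*(-3)) = 1/(5586 - 2646) = 1/2940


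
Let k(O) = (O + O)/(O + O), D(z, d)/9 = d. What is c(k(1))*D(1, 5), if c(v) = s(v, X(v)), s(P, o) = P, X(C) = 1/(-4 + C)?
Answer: 45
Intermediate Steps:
D(z, d) = 9*d
k(O) = 1 (k(O) = (2*O)/((2*O)) = (2*O)*(1/(2*O)) = 1)
c(v) = v
c(k(1))*D(1, 5) = 1*(9*5) = 1*45 = 45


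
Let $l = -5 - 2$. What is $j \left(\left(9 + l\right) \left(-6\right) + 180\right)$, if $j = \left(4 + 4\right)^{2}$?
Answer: $10752$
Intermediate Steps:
$l = -7$ ($l = -5 - 2 = -7$)
$j = 64$ ($j = 8^{2} = 64$)
$j \left(\left(9 + l\right) \left(-6\right) + 180\right) = 64 \left(\left(9 - 7\right) \left(-6\right) + 180\right) = 64 \left(2 \left(-6\right) + 180\right) = 64 \left(-12 + 180\right) = 64 \cdot 168 = 10752$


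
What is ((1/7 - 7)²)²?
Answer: 5308416/2401 ≈ 2210.9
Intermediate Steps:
((1/7 - 7)²)² = ((⅐ - 7)²)² = ((-48/7)²)² = (2304/49)² = 5308416/2401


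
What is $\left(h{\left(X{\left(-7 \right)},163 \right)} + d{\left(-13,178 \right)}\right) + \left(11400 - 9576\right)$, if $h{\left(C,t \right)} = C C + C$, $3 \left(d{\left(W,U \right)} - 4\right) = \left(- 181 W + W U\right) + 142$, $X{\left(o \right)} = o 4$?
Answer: $\frac{7933}{3} \approx 2644.3$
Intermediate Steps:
$X{\left(o \right)} = 4 o$
$d{\left(W,U \right)} = \frac{154}{3} - \frac{181 W}{3} + \frac{U W}{3}$ ($d{\left(W,U \right)} = 4 + \frac{\left(- 181 W + W U\right) + 142}{3} = 4 + \frac{\left(- 181 W + U W\right) + 142}{3} = 4 + \frac{142 - 181 W + U W}{3} = 4 + \left(\frac{142}{3} - \frac{181 W}{3} + \frac{U W}{3}\right) = \frac{154}{3} - \frac{181 W}{3} + \frac{U W}{3}$)
$h{\left(C,t \right)} = C + C^{2}$ ($h{\left(C,t \right)} = C^{2} + C = C + C^{2}$)
$\left(h{\left(X{\left(-7 \right)},163 \right)} + d{\left(-13,178 \right)}\right) + \left(11400 - 9576\right) = \left(4 \left(-7\right) \left(1 + 4 \left(-7\right)\right) + \left(\frac{154}{3} - - \frac{2353}{3} + \frac{1}{3} \cdot 178 \left(-13\right)\right)\right) + \left(11400 - 9576\right) = \left(- 28 \left(1 - 28\right) + \left(\frac{154}{3} + \frac{2353}{3} - \frac{2314}{3}\right)\right) + 1824 = \left(\left(-28\right) \left(-27\right) + \frac{193}{3}\right) + 1824 = \left(756 + \frac{193}{3}\right) + 1824 = \frac{2461}{3} + 1824 = \frac{7933}{3}$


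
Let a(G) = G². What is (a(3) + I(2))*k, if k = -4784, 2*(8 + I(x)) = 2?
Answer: -9568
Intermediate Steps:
I(x) = -7 (I(x) = -8 + (½)*2 = -8 + 1 = -7)
(a(3) + I(2))*k = (3² - 7)*(-4784) = (9 - 7)*(-4784) = 2*(-4784) = -9568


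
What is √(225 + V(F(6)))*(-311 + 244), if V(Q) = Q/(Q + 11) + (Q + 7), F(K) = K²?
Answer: -134*√148426/47 ≈ -1098.4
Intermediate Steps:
V(Q) = 7 + Q + Q/(11 + Q) (V(Q) = Q/(11 + Q) + (7 + Q) = 7 + Q + Q/(11 + Q))
√(225 + V(F(6)))*(-311 + 244) = √(225 + (77 + (6²)² + 19*6²)/(11 + 6²))*(-311 + 244) = √(225 + (77 + 36² + 19*36)/(11 + 36))*(-67) = √(225 + (77 + 1296 + 684)/47)*(-67) = √(225 + (1/47)*2057)*(-67) = √(225 + 2057/47)*(-67) = √(12632/47)*(-67) = (2*√148426/47)*(-67) = -134*√148426/47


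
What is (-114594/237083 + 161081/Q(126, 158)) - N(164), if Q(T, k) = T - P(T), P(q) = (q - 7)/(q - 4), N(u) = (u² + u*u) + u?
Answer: -3886933973880/73800551 ≈ -52668.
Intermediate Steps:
N(u) = u + 2*u² (N(u) = (u² + u²) + u = 2*u² + u = u + 2*u²)
P(q) = (-7 + q)/(-4 + q)
Q(T, k) = T - (-7 + T)/(-4 + T)
(-114594/237083 + 161081/Q(126, 158)) - N(164) = (-114594/237083 + 161081/(((7 - 1*126 + 126*(-4 + 126))/(-4 + 126)))) - 164*(1 + 2*164) = (-114594*1/237083 + 161081/(((7 - 126 + 126*122)/122))) - 164*(1 + 328) = (-114594/237083 + 161081/(((7 - 126 + 15372)/122))) - 164*329 = (-114594/237083 + 161081/(((1/122)*15253))) - 1*53956 = (-114594/237083 + 161081/(15253/122)) - 53956 = (-114594/237083 + 161081*(122/15253)) - 53956 = (-114594/237083 + 19651882/15253) - 53956 = 95048555876/73800551 - 53956 = -3886933973880/73800551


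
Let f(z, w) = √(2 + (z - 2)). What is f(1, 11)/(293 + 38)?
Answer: 1/331 ≈ 0.0030211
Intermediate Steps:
f(z, w) = √z (f(z, w) = √(2 + (-2 + z)) = √z)
f(1, 11)/(293 + 38) = √1/(293 + 38) = 1/331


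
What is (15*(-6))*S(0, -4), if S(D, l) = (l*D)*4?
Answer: 0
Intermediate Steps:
S(D, l) = 4*D*l (S(D, l) = (D*l)*4 = 4*D*l)
(15*(-6))*S(0, -4) = (15*(-6))*(4*0*(-4)) = -90*0 = 0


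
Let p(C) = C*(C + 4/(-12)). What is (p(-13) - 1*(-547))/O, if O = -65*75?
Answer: -2161/14625 ≈ -0.14776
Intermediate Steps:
p(C) = C*(-⅓ + C) (p(C) = C*(C + 4*(-1/12)) = C*(C - ⅓) = C*(-⅓ + C))
O = -4875
(p(-13) - 1*(-547))/O = (-13*(-⅓ - 13) - 1*(-547))/(-4875) = (-13*(-40/3) + 547)*(-1/4875) = (520/3 + 547)*(-1/4875) = (2161/3)*(-1/4875) = -2161/14625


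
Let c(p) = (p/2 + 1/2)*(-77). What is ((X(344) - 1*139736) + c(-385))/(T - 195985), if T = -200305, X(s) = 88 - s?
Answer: 62604/198145 ≈ 0.31595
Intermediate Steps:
c(p) = -77/2 - 77*p/2 (c(p) = (p*(1/2) + 1*(1/2))*(-77) = (p/2 + 1/2)*(-77) = (1/2 + p/2)*(-77) = -77/2 - 77*p/2)
((X(344) - 1*139736) + c(-385))/(T - 195985) = (((88 - 1*344) - 1*139736) + (-77/2 - 77/2*(-385)))/(-200305 - 195985) = (((88 - 344) - 139736) + (-77/2 + 29645/2))/(-396290) = ((-256 - 139736) + 14784)*(-1/396290) = (-139992 + 14784)*(-1/396290) = -125208*(-1/396290) = 62604/198145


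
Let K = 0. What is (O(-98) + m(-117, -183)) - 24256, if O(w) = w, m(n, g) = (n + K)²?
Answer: -10665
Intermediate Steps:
m(n, g) = n² (m(n, g) = (n + 0)² = n²)
(O(-98) + m(-117, -183)) - 24256 = (-98 + (-117)²) - 24256 = (-98 + 13689) - 24256 = 13591 - 24256 = -10665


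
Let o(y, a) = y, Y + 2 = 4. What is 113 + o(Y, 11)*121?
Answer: 355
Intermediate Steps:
Y = 2 (Y = -2 + 4 = 2)
113 + o(Y, 11)*121 = 113 + 2*121 = 113 + 242 = 355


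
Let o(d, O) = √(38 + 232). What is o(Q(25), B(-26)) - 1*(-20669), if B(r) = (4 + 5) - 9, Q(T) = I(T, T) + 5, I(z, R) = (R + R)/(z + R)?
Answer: 20669 + 3*√30 ≈ 20685.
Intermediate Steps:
I(z, R) = 2*R/(R + z) (I(z, R) = (2*R)/(R + z) = 2*R/(R + z))
Q(T) = 6 (Q(T) = 2*T/(T + T) + 5 = 2*T/((2*T)) + 5 = 2*T*(1/(2*T)) + 5 = 1 + 5 = 6)
B(r) = 0 (B(r) = 9 - 9 = 0)
o(d, O) = 3*√30 (o(d, O) = √270 = 3*√30)
o(Q(25), B(-26)) - 1*(-20669) = 3*√30 - 1*(-20669) = 3*√30 + 20669 = 20669 + 3*√30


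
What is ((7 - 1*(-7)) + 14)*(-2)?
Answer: -56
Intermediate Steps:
((7 - 1*(-7)) + 14)*(-2) = ((7 + 7) + 14)*(-2) = (14 + 14)*(-2) = 28*(-2) = -56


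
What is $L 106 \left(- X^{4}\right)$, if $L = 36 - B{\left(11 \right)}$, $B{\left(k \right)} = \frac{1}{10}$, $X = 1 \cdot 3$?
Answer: $- \frac{1541187}{5} \approx -3.0824 \cdot 10^{5}$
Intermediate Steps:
$X = 3$
$B{\left(k \right)} = \frac{1}{10}$
$L = \frac{359}{10}$ ($L = 36 - \frac{1}{10} = \frac{359}{10} \approx 35.9$)
$L 106 \left(- X^{4}\right) = \frac{359}{10} \cdot 106 \left(- 3^{4}\right) = \frac{19027 \left(\left(-1\right) 81\right)}{5} = \frac{19027}{5} \left(-81\right) = - \frac{1541187}{5}$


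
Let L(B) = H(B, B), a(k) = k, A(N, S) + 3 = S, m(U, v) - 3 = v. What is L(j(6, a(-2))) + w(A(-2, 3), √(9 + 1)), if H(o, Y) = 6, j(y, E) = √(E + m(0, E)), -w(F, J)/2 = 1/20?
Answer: 59/10 ≈ 5.9000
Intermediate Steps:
m(U, v) = 3 + v
A(N, S) = -3 + S
w(F, J) = -⅒ (w(F, J) = -2/20 = -2*1/20 = -⅒)
j(y, E) = √(3 + 2*E) (j(y, E) = √(E + (3 + E)) = √(3 + 2*E))
L(B) = 6
L(j(6, a(-2))) + w(A(-2, 3), √(9 + 1)) = 6 - ⅒ = 59/10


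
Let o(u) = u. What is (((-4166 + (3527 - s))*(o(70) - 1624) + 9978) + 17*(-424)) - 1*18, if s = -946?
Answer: -474326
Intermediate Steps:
(((-4166 + (3527 - s))*(o(70) - 1624) + 9978) + 17*(-424)) - 1*18 = (((-4166 + (3527 - 1*(-946)))*(70 - 1624) + 9978) + 17*(-424)) - 1*18 = (((-4166 + (3527 + 946))*(-1554) + 9978) - 7208) - 18 = (((-4166 + 4473)*(-1554) + 9978) - 7208) - 18 = ((307*(-1554) + 9978) - 7208) - 18 = ((-477078 + 9978) - 7208) - 18 = (-467100 - 7208) - 18 = -474308 - 18 = -474326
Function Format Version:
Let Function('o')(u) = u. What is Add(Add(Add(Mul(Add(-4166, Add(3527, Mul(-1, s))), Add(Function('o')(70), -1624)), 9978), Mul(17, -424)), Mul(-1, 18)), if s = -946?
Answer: -474326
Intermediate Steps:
Add(Add(Add(Mul(Add(-4166, Add(3527, Mul(-1, s))), Add(Function('o')(70), -1624)), 9978), Mul(17, -424)), Mul(-1, 18)) = Add(Add(Add(Mul(Add(-4166, Add(3527, Mul(-1, -946))), Add(70, -1624)), 9978), Mul(17, -424)), Mul(-1, 18)) = Add(Add(Add(Mul(Add(-4166, Add(3527, 946)), -1554), 9978), -7208), -18) = Add(Add(Add(Mul(Add(-4166, 4473), -1554), 9978), -7208), -18) = Add(Add(Add(Mul(307, -1554), 9978), -7208), -18) = Add(Add(Add(-477078, 9978), -7208), -18) = Add(Add(-467100, -7208), -18) = Add(-474308, -18) = -474326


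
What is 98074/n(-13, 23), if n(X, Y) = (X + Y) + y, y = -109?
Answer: -98074/99 ≈ -990.65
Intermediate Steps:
n(X, Y) = -109 + X + Y (n(X, Y) = (X + Y) - 109 = -109 + X + Y)
98074/n(-13, 23) = 98074/(-109 - 13 + 23) = 98074/(-99) = 98074*(-1/99) = -98074/99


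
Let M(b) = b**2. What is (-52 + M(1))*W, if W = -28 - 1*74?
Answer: 5202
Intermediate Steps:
W = -102 (W = -28 - 74 = -102)
(-52 + M(1))*W = (-52 + 1**2)*(-102) = (-52 + 1)*(-102) = -51*(-102) = 5202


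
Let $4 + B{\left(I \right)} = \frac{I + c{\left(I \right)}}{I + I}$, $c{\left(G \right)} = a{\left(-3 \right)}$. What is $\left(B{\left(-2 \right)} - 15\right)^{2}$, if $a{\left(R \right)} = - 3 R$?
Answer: $\frac{6889}{16} \approx 430.56$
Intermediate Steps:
$c{\left(G \right)} = 9$ ($c{\left(G \right)} = \left(-3\right) \left(-3\right) = 9$)
$B{\left(I \right)} = -4 + \frac{9 + I}{2 I}$ ($B{\left(I \right)} = -4 + \frac{I + 9}{I + I} = -4 + \frac{9 + I}{2 I}$)
$\left(B{\left(-2 \right)} - 15\right)^{2} = \left(\frac{9 - -14}{2 \left(-2\right)} - 15\right)^{2} = \left(\frac{1}{2} \left(- \frac{1}{2}\right) \left(9 + 14\right) - 15\right)^{2} = \left(\frac{1}{2} \left(- \frac{1}{2}\right) 23 - 15\right)^{2} = \left(- \frac{23}{4} - 15\right)^{2} = \left(- \frac{83}{4}\right)^{2} = \frac{6889}{16}$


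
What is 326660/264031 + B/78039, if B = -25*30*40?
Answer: 5857096580/6868238403 ≈ 0.85278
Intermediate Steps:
B = -30000 (B = -750*40 = -30000)
326660/264031 + B/78039 = 326660/264031 - 30000/78039 = 326660*(1/264031) - 30000*1/78039 = 326660/264031 - 10000/26013 = 5857096580/6868238403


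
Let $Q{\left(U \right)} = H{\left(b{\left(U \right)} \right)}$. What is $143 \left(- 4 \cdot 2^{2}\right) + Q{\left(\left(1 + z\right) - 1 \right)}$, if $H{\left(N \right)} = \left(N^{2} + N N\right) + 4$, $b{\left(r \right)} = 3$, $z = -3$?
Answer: $-2266$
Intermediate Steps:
$H{\left(N \right)} = 4 + 2 N^{2}$ ($H{\left(N \right)} = \left(N^{2} + N^{2}\right) + 4 = 2 N^{2} + 4 = 4 + 2 N^{2}$)
$Q{\left(U \right)} = 22$ ($Q{\left(U \right)} = 4 + 2 \cdot 3^{2} = 4 + 2 \cdot 9 = 4 + 18 = 22$)
$143 \left(- 4 \cdot 2^{2}\right) + Q{\left(\left(1 + z\right) - 1 \right)} = 143 \left(- 4 \cdot 2^{2}\right) + 22 = 143 \left(\left(-4\right) 4\right) + 22 = 143 \left(-16\right) + 22 = -2288 + 22 = -2266$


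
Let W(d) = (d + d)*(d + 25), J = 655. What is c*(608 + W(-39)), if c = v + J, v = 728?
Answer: 2351100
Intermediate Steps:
c = 1383 (c = 728 + 655 = 1383)
W(d) = 2*d*(25 + d) (W(d) = (2*d)*(25 + d) = 2*d*(25 + d))
c*(608 + W(-39)) = 1383*(608 + 2*(-39)*(25 - 39)) = 1383*(608 + 2*(-39)*(-14)) = 1383*(608 + 1092) = 1383*1700 = 2351100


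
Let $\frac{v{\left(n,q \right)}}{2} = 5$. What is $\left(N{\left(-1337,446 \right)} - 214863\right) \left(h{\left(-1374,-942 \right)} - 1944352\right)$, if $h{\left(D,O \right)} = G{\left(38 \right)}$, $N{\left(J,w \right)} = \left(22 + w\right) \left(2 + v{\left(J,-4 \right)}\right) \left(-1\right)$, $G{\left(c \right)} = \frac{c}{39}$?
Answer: $\frac{5572951407170}{13} \approx 4.2869 \cdot 10^{11}$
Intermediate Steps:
$v{\left(n,q \right)} = 10$ ($v{\left(n,q \right)} = 2 \cdot 5 = 10$)
$G{\left(c \right)} = \frac{c}{39}$ ($G{\left(c \right)} = c \frac{1}{39} = \frac{c}{39}$)
$N{\left(J,w \right)} = -264 - 12 w$ ($N{\left(J,w \right)} = \left(22 + w\right) \left(2 + 10\right) \left(-1\right) = \left(22 + w\right) 12 \left(-1\right) = \left(22 + w\right) \left(-12\right) = -264 - 12 w$)
$h{\left(D,O \right)} = \frac{38}{39}$ ($h{\left(D,O \right)} = \frac{1}{39} \cdot 38 = \frac{38}{39}$)
$\left(N{\left(-1337,446 \right)} - 214863\right) \left(h{\left(-1374,-942 \right)} - 1944352\right) = \left(\left(-264 - 5352\right) - 214863\right) \left(\frac{38}{39} - 1944352\right) = \left(\left(-264 - 5352\right) - 214863\right) \left(- \frac{75829690}{39}\right) = \left(-5616 - 214863\right) \left(- \frac{75829690}{39}\right) = \left(-220479\right) \left(- \frac{75829690}{39}\right) = \frac{5572951407170}{13}$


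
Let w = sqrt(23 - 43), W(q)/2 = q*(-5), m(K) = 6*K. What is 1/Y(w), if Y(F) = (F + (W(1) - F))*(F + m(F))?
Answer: I*sqrt(5)/700 ≈ 0.0031944*I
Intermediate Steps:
W(q) = -10*q (W(q) = 2*(q*(-5)) = 2*(-5*q) = -10*q)
w = 2*I*sqrt(5) (w = sqrt(-20) = 2*I*sqrt(5) ≈ 4.4721*I)
Y(F) = -70*F (Y(F) = (F + (-10*1 - F))*(F + 6*F) = (F + (-10 - F))*(7*F) = -70*F)
1/Y(w) = 1/(-140*I*sqrt(5)) = I*sqrt(5)/700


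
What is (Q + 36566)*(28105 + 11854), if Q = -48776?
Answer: -487899390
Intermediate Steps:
(Q + 36566)*(28105 + 11854) = (-48776 + 36566)*(28105 + 11854) = -12210*39959 = -487899390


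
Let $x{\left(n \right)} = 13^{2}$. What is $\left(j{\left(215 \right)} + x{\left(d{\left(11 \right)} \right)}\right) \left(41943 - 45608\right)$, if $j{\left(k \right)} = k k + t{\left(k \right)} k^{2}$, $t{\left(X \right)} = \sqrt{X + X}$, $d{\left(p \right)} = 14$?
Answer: $-170034010 - 169414625 \sqrt{430} \approx -3.6831 \cdot 10^{9}$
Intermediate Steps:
$t{\left(X \right)} = \sqrt{2} \sqrt{X}$ ($t{\left(X \right)} = \sqrt{2 X} = \sqrt{2} \sqrt{X}$)
$x{\left(n \right)} = 169$
$j{\left(k \right)} = k^{2} + \sqrt{2} k^{\frac{5}{2}}$ ($j{\left(k \right)} = k k + \sqrt{2} \sqrt{k} k^{2} = k^{2} + \sqrt{2} k^{\frac{5}{2}}$)
$\left(j{\left(215 \right)} + x{\left(d{\left(11 \right)} \right)}\right) \left(41943 - 45608\right) = \left(\left(215^{2} + \sqrt{2} \cdot 215^{\frac{5}{2}}\right) + 169\right) \left(41943 - 45608\right) = \left(\left(46225 + \sqrt{2} \cdot 46225 \sqrt{215}\right) + 169\right) \left(-3665\right) = \left(\left(46225 + 46225 \sqrt{430}\right) + 169\right) \left(-3665\right) = \left(46394 + 46225 \sqrt{430}\right) \left(-3665\right) = -170034010 - 169414625 \sqrt{430}$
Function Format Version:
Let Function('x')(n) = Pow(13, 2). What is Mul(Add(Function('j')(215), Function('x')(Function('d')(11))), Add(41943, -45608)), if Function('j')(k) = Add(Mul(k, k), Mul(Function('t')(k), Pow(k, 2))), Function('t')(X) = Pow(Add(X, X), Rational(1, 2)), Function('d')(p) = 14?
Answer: Add(-170034010, Mul(-169414625, Pow(430, Rational(1, 2)))) ≈ -3.6831e+9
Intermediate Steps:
Function('t')(X) = Mul(Pow(2, Rational(1, 2)), Pow(X, Rational(1, 2))) (Function('t')(X) = Pow(Mul(2, X), Rational(1, 2)) = Mul(Pow(2, Rational(1, 2)), Pow(X, Rational(1, 2))))
Function('x')(n) = 169
Function('j')(k) = Add(Pow(k, 2), Mul(Pow(2, Rational(1, 2)), Pow(k, Rational(5, 2)))) (Function('j')(k) = Add(Mul(k, k), Mul(Mul(Pow(2, Rational(1, 2)), Pow(k, Rational(1, 2))), Pow(k, 2))) = Add(Pow(k, 2), Mul(Pow(2, Rational(1, 2)), Pow(k, Rational(5, 2)))))
Mul(Add(Function('j')(215), Function('x')(Function('d')(11))), Add(41943, -45608)) = Mul(Add(Add(Pow(215, 2), Mul(Pow(2, Rational(1, 2)), Pow(215, Rational(5, 2)))), 169), Add(41943, -45608)) = Mul(Add(Add(46225, Mul(Pow(2, Rational(1, 2)), Mul(46225, Pow(215, Rational(1, 2))))), 169), -3665) = Mul(Add(Add(46225, Mul(46225, Pow(430, Rational(1, 2)))), 169), -3665) = Mul(Add(46394, Mul(46225, Pow(430, Rational(1, 2)))), -3665) = Add(-170034010, Mul(-169414625, Pow(430, Rational(1, 2))))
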